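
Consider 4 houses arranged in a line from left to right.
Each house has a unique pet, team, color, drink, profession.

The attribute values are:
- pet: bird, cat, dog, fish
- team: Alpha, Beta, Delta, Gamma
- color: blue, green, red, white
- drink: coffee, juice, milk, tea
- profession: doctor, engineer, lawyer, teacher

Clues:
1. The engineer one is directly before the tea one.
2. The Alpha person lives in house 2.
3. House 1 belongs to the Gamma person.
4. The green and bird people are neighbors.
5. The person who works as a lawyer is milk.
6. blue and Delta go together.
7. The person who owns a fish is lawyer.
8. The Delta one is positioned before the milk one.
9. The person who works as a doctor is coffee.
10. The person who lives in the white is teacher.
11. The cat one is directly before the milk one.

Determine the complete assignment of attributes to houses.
Solution:

House | Pet | Team | Color | Drink | Profession
-----------------------------------------------
  1   | dog | Gamma | green | juice | engineer
  2   | bird | Alpha | white | tea | teacher
  3   | cat | Delta | blue | coffee | doctor
  4   | fish | Beta | red | milk | lawyer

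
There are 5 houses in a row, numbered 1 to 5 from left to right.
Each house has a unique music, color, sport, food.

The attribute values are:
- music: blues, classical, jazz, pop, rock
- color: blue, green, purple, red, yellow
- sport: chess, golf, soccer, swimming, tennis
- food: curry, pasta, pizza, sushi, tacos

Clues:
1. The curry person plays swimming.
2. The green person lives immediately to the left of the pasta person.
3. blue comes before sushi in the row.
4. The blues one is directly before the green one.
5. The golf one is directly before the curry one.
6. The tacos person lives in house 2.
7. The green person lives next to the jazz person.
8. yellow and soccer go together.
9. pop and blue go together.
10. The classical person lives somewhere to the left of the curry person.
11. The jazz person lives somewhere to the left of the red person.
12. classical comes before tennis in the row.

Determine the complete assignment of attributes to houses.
Solution:

House | Music | Color | Sport | Food
------------------------------------
  1   | blues | yellow | soccer | pizza
  2   | classical | green | chess | tacos
  3   | jazz | purple | golf | pasta
  4   | pop | blue | swimming | curry
  5   | rock | red | tennis | sushi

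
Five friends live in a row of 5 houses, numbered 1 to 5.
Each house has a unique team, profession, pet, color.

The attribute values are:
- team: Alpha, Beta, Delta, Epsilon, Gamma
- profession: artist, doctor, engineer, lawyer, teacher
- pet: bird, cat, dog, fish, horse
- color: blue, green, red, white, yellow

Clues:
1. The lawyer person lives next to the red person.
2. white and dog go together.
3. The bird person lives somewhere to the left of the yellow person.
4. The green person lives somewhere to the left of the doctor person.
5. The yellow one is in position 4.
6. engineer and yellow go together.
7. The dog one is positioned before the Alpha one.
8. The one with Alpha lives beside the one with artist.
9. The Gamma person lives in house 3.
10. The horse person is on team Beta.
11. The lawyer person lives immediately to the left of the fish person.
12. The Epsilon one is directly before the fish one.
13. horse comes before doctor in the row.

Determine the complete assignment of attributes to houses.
Solution:

House | Team | Profession | Pet | Color
---------------------------------------
  1   | Epsilon | lawyer | dog | white
  2   | Alpha | teacher | fish | red
  3   | Gamma | artist | bird | green
  4   | Beta | engineer | horse | yellow
  5   | Delta | doctor | cat | blue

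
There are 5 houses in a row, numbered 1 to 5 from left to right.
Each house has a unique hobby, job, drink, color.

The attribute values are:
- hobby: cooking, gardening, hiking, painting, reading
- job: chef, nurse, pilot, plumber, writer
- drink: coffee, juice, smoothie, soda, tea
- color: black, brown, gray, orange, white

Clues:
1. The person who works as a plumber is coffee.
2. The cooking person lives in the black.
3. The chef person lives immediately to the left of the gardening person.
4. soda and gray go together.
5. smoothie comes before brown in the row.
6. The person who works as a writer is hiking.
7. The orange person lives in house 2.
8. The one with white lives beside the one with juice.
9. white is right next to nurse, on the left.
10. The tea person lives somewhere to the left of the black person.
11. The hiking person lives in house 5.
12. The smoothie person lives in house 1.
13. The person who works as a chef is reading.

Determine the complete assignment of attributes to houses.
Solution:

House | Hobby | Job | Drink | Color
-----------------------------------
  1   | reading | chef | smoothie | white
  2   | gardening | nurse | juice | orange
  3   | painting | pilot | tea | brown
  4   | cooking | plumber | coffee | black
  5   | hiking | writer | soda | gray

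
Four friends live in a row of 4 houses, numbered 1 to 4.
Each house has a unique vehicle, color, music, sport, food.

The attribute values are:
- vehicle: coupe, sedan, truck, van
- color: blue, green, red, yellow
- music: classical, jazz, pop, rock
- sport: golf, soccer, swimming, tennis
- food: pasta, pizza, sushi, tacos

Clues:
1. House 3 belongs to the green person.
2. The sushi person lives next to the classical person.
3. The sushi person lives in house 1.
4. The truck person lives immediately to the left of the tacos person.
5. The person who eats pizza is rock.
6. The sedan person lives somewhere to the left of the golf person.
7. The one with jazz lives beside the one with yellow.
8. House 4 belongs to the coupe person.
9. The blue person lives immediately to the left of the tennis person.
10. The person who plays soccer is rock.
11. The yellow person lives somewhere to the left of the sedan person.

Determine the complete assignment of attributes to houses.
Solution:

House | Vehicle | Color | Music | Sport | Food
----------------------------------------------
  1   | truck | blue | jazz | swimming | sushi
  2   | van | yellow | classical | tennis | tacos
  3   | sedan | green | rock | soccer | pizza
  4   | coupe | red | pop | golf | pasta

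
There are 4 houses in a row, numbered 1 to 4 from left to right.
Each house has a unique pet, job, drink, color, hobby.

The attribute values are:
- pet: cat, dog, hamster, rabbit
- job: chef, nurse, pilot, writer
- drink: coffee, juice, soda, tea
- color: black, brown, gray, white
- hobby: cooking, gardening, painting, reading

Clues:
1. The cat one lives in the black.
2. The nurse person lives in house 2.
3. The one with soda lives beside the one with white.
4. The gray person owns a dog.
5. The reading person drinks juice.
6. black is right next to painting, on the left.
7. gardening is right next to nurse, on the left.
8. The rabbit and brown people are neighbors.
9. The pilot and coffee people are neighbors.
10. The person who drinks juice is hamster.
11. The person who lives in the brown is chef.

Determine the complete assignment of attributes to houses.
Solution:

House | Pet | Job | Drink | Color | Hobby
-----------------------------------------
  1   | cat | pilot | soda | black | gardening
  2   | rabbit | nurse | coffee | white | painting
  3   | hamster | chef | juice | brown | reading
  4   | dog | writer | tea | gray | cooking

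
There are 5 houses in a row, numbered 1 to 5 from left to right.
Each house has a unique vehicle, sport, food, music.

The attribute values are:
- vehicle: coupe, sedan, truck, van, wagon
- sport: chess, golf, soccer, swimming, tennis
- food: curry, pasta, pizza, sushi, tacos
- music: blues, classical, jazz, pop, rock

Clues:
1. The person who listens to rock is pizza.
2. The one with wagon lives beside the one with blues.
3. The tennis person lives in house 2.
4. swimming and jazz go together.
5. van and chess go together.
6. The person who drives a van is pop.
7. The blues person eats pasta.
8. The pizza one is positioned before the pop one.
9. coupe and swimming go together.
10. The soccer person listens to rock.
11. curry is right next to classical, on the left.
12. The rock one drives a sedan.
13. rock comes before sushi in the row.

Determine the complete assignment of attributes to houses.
Solution:

House | Vehicle | Sport | Food | Music
--------------------------------------
  1   | coupe | swimming | curry | jazz
  2   | wagon | tennis | tacos | classical
  3   | truck | golf | pasta | blues
  4   | sedan | soccer | pizza | rock
  5   | van | chess | sushi | pop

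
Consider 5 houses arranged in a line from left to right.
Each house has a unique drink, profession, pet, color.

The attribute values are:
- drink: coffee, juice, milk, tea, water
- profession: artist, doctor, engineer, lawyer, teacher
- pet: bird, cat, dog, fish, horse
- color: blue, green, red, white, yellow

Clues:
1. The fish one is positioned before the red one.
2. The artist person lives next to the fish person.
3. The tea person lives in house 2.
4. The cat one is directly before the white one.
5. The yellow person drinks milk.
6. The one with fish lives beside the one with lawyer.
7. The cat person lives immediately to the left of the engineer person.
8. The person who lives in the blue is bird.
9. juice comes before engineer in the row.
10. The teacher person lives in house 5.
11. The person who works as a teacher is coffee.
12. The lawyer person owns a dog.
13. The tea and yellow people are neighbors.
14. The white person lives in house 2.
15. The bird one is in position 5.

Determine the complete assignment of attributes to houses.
Solution:

House | Drink | Profession | Pet | Color
----------------------------------------
  1   | juice | artist | cat | green
  2   | tea | engineer | fish | white
  3   | milk | lawyer | dog | yellow
  4   | water | doctor | horse | red
  5   | coffee | teacher | bird | blue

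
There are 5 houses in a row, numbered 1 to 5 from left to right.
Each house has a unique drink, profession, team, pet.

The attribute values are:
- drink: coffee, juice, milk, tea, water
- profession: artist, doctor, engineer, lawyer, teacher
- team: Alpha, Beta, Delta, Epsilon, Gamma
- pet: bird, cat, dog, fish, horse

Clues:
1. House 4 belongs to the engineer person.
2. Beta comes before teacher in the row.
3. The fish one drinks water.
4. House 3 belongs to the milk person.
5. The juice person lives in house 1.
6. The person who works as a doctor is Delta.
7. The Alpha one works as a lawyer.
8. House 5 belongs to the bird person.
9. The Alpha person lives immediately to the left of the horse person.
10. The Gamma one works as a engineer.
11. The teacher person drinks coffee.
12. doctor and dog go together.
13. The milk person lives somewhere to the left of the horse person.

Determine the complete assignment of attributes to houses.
Solution:

House | Drink | Profession | Team | Pet
---------------------------------------
  1   | juice | doctor | Delta | dog
  2   | water | artist | Beta | fish
  3   | milk | lawyer | Alpha | cat
  4   | tea | engineer | Gamma | horse
  5   | coffee | teacher | Epsilon | bird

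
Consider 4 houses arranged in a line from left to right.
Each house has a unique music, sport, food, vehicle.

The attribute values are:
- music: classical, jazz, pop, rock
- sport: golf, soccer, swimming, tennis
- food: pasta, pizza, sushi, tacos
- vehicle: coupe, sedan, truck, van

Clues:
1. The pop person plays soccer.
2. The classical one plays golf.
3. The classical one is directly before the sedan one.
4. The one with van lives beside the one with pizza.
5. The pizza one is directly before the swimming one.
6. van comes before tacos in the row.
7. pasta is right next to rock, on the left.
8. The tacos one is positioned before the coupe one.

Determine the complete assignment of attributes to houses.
Solution:

House | Music | Sport | Food | Vehicle
--------------------------------------
  1   | classical | golf | pasta | van
  2   | rock | tennis | pizza | sedan
  3   | jazz | swimming | tacos | truck
  4   | pop | soccer | sushi | coupe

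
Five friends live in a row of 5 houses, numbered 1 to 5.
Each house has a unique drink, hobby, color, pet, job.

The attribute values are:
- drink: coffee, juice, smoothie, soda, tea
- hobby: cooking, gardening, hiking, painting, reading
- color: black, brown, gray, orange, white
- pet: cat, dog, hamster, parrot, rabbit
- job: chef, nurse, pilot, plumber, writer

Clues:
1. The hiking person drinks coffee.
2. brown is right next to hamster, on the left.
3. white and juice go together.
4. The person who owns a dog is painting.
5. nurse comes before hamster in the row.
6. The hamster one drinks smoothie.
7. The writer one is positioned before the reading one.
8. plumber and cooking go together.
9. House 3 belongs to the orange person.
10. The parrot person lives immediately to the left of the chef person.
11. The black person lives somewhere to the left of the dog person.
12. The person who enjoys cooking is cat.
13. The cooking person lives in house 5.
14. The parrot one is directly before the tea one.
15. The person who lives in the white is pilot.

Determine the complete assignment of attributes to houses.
Solution:

House | Drink | Hobby | Color | Pet | Job
-----------------------------------------
  1   | coffee | hiking | black | parrot | nurse
  2   | tea | painting | brown | dog | chef
  3   | smoothie | gardening | orange | hamster | writer
  4   | juice | reading | white | rabbit | pilot
  5   | soda | cooking | gray | cat | plumber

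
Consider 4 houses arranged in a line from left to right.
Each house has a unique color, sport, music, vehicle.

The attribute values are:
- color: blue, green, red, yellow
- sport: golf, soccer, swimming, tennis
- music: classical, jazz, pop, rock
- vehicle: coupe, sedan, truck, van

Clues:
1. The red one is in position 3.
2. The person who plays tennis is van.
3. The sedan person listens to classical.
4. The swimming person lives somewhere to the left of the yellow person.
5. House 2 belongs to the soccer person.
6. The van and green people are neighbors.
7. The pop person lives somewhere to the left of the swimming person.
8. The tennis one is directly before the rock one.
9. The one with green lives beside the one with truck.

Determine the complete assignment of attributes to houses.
Solution:

House | Color | Sport | Music | Vehicle
---------------------------------------
  1   | blue | tennis | pop | van
  2   | green | soccer | rock | coupe
  3   | red | swimming | jazz | truck
  4   | yellow | golf | classical | sedan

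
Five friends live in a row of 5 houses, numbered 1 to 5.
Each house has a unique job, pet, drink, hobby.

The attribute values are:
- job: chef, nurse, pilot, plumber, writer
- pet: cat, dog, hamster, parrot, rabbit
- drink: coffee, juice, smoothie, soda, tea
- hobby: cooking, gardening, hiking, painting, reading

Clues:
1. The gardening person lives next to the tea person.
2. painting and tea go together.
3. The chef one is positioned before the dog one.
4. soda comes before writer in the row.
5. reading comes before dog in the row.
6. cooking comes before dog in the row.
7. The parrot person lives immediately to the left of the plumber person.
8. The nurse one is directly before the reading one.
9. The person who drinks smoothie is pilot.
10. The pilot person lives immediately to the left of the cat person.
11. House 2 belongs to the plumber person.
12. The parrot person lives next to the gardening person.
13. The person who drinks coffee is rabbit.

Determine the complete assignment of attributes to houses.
Solution:

House | Job | Pet | Drink | Hobby
---------------------------------
  1   | pilot | parrot | smoothie | cooking
  2   | plumber | cat | soda | gardening
  3   | nurse | hamster | tea | painting
  4   | chef | rabbit | coffee | reading
  5   | writer | dog | juice | hiking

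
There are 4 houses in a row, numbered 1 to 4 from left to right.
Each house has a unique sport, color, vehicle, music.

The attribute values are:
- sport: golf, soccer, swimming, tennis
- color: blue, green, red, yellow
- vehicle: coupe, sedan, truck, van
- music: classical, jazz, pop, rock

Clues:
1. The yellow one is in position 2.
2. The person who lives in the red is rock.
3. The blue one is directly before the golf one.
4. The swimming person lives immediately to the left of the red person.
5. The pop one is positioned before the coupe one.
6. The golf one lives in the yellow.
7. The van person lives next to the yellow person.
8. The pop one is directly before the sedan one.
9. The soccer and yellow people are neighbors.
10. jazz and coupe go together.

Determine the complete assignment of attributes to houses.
Solution:

House | Sport | Color | Vehicle | Music
---------------------------------------
  1   | soccer | blue | van | pop
  2   | golf | yellow | sedan | classical
  3   | swimming | green | coupe | jazz
  4   | tennis | red | truck | rock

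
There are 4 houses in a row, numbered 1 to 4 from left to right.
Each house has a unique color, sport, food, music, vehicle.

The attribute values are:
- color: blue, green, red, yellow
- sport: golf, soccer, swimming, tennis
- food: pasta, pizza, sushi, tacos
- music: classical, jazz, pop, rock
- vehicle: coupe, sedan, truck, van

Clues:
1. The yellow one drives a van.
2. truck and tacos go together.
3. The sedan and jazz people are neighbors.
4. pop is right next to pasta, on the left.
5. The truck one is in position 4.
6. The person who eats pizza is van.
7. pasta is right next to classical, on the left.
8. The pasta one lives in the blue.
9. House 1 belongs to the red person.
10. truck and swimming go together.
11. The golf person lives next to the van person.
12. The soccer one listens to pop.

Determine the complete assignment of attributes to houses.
Solution:

House | Color | Sport | Food | Music | Vehicle
----------------------------------------------
  1   | red | soccer | sushi | pop | sedan
  2   | blue | golf | pasta | jazz | coupe
  3   | yellow | tennis | pizza | classical | van
  4   | green | swimming | tacos | rock | truck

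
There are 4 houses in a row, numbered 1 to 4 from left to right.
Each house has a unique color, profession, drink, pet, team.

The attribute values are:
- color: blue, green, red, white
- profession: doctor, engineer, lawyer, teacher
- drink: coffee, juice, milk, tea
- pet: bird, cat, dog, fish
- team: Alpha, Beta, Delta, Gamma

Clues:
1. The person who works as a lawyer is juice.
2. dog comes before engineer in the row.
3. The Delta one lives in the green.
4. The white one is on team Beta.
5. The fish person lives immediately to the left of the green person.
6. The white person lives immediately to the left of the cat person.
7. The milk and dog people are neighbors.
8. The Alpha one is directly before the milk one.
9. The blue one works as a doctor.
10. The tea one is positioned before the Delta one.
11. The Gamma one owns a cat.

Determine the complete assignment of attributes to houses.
Solution:

House | Color | Profession | Drink | Pet | Team
-----------------------------------------------
  1   | blue | doctor | tea | fish | Alpha
  2   | green | teacher | milk | bird | Delta
  3   | white | lawyer | juice | dog | Beta
  4   | red | engineer | coffee | cat | Gamma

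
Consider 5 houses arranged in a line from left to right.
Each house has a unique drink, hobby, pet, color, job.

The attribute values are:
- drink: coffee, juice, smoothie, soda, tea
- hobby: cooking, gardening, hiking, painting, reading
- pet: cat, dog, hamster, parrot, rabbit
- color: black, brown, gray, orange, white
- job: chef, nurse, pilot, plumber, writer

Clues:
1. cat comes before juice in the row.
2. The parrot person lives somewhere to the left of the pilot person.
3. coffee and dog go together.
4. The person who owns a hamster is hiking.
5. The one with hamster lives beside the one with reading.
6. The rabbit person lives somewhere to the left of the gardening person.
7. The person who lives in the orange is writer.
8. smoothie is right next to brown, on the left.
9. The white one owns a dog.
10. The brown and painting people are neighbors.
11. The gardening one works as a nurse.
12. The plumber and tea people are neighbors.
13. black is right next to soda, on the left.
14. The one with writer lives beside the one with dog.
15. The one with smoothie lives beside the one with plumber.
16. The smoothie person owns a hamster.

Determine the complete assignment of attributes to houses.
Solution:

House | Drink | Hobby | Pet | Color | Job
-----------------------------------------
  1   | smoothie | hiking | hamster | black | chef
  2   | soda | reading | parrot | brown | plumber
  3   | tea | painting | cat | gray | pilot
  4   | juice | cooking | rabbit | orange | writer
  5   | coffee | gardening | dog | white | nurse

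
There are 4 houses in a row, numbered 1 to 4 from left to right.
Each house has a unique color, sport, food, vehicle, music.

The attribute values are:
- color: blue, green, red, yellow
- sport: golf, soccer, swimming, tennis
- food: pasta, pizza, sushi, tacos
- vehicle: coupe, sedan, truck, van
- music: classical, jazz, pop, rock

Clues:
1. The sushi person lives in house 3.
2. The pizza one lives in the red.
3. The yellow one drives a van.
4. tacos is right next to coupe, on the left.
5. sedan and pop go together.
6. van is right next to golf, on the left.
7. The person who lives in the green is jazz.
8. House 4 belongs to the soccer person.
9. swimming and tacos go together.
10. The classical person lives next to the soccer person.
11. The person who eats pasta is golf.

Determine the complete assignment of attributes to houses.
Solution:

House | Color | Sport | Food | Vehicle | Music
----------------------------------------------
  1   | yellow | swimming | tacos | van | rock
  2   | green | golf | pasta | coupe | jazz
  3   | blue | tennis | sushi | truck | classical
  4   | red | soccer | pizza | sedan | pop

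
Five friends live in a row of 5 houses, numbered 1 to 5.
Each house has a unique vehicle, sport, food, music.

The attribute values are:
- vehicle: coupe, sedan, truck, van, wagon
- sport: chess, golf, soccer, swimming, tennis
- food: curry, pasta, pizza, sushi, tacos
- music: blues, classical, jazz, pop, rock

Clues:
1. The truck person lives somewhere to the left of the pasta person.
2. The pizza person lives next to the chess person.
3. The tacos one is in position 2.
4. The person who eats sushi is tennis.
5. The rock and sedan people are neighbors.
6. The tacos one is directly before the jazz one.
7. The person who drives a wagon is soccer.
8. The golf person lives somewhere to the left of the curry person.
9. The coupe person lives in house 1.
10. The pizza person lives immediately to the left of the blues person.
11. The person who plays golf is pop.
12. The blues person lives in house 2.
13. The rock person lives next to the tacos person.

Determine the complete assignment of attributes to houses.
Solution:

House | Vehicle | Sport | Food | Music
--------------------------------------
  1   | coupe | swimming | pizza | rock
  2   | sedan | chess | tacos | blues
  3   | truck | tennis | sushi | jazz
  4   | van | golf | pasta | pop
  5   | wagon | soccer | curry | classical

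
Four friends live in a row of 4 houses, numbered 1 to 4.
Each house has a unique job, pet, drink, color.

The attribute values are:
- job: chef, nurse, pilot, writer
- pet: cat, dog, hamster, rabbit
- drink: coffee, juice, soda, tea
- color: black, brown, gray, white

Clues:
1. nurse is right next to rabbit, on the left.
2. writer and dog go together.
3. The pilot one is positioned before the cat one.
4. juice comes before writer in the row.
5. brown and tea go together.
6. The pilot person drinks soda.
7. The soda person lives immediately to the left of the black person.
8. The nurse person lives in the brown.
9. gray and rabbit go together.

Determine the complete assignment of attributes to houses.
Solution:

House | Job | Pet | Drink | Color
---------------------------------
  1   | nurse | hamster | tea | brown
  2   | pilot | rabbit | soda | gray
  3   | chef | cat | juice | black
  4   | writer | dog | coffee | white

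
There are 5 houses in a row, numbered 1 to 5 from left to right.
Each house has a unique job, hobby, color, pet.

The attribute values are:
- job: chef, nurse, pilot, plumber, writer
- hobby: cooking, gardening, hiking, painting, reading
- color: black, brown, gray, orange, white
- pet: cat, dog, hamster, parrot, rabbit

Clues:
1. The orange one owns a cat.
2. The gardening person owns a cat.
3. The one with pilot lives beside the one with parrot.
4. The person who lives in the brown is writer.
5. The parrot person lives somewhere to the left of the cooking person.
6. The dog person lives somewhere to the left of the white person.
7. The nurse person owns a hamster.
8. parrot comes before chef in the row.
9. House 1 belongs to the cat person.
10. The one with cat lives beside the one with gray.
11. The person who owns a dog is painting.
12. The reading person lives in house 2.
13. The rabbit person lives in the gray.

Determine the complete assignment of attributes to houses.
Solution:

House | Job | Hobby | Color | Pet
---------------------------------
  1   | plumber | gardening | orange | cat
  2   | pilot | reading | gray | rabbit
  3   | writer | hiking | brown | parrot
  4   | chef | painting | black | dog
  5   | nurse | cooking | white | hamster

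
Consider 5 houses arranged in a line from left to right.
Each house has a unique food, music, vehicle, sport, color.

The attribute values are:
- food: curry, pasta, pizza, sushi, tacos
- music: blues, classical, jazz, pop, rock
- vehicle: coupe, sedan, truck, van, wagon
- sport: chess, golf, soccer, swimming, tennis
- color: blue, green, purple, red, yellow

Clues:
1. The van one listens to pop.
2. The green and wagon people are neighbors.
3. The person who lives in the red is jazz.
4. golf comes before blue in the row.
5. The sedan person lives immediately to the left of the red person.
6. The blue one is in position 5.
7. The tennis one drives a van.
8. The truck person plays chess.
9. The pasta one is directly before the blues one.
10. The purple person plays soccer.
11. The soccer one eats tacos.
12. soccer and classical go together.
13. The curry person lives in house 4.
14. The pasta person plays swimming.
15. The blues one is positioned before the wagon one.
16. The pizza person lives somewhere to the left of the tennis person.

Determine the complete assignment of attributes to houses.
Solution:

House | Food | Music | Vehicle | Sport | Color
----------------------------------------------
  1   | tacos | classical | sedan | soccer | purple
  2   | pasta | jazz | coupe | swimming | red
  3   | pizza | blues | truck | chess | green
  4   | curry | rock | wagon | golf | yellow
  5   | sushi | pop | van | tennis | blue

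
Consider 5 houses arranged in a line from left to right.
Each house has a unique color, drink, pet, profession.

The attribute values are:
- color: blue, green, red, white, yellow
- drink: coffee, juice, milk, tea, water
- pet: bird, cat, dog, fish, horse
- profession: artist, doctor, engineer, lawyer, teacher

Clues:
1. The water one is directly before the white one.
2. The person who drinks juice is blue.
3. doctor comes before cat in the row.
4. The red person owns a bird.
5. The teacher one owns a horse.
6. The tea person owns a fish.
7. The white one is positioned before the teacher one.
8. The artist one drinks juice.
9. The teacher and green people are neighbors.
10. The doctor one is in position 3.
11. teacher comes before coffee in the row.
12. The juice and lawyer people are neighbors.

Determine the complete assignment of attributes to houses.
Solution:

House | Color | Drink | Pet | Profession
----------------------------------------
  1   | blue | juice | dog | artist
  2   | red | water | bird | lawyer
  3   | white | tea | fish | doctor
  4   | yellow | milk | horse | teacher
  5   | green | coffee | cat | engineer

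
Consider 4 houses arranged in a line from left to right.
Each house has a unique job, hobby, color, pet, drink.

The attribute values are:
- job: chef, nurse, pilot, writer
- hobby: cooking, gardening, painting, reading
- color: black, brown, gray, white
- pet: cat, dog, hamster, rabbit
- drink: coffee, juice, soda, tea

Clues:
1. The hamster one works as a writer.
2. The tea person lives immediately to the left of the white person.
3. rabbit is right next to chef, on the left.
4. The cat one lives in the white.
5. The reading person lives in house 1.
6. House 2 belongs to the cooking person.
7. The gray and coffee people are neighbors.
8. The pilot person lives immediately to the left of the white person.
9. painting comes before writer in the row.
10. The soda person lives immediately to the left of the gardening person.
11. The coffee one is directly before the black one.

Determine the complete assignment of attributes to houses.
Solution:

House | Job | Hobby | Color | Pet | Drink
-----------------------------------------
  1   | pilot | reading | gray | rabbit | tea
  2   | chef | cooking | white | cat | coffee
  3   | nurse | painting | black | dog | soda
  4   | writer | gardening | brown | hamster | juice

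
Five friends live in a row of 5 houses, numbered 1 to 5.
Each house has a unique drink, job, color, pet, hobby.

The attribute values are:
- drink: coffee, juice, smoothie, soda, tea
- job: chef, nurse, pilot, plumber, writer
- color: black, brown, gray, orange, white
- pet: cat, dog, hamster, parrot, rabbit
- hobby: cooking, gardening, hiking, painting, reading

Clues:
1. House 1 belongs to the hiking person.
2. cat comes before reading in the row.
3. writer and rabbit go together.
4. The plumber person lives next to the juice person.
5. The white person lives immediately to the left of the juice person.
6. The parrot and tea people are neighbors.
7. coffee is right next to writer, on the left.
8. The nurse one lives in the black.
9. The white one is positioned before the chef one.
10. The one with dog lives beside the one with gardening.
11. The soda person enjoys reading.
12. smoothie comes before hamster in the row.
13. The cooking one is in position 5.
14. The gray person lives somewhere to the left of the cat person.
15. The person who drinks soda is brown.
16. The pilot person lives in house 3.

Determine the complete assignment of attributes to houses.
Solution:

House | Drink | Job | Color | Pet | Hobby
-----------------------------------------
  1   | coffee | plumber | white | dog | hiking
  2   | juice | writer | gray | rabbit | gardening
  3   | smoothie | pilot | orange | cat | painting
  4   | soda | chef | brown | parrot | reading
  5   | tea | nurse | black | hamster | cooking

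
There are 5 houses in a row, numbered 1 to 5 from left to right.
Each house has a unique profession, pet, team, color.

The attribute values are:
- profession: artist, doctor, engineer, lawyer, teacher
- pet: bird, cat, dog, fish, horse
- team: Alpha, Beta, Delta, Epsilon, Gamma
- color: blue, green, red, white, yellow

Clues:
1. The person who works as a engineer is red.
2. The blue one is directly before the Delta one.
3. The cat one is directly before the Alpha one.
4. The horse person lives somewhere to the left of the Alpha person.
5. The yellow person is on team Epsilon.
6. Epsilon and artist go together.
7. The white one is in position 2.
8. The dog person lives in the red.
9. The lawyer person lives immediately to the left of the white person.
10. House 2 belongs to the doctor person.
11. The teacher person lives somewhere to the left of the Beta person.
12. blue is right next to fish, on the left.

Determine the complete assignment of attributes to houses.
Solution:

House | Profession | Pet | Team | Color
---------------------------------------
  1   | lawyer | horse | Gamma | blue
  2   | doctor | fish | Delta | white
  3   | artist | cat | Epsilon | yellow
  4   | teacher | bird | Alpha | green
  5   | engineer | dog | Beta | red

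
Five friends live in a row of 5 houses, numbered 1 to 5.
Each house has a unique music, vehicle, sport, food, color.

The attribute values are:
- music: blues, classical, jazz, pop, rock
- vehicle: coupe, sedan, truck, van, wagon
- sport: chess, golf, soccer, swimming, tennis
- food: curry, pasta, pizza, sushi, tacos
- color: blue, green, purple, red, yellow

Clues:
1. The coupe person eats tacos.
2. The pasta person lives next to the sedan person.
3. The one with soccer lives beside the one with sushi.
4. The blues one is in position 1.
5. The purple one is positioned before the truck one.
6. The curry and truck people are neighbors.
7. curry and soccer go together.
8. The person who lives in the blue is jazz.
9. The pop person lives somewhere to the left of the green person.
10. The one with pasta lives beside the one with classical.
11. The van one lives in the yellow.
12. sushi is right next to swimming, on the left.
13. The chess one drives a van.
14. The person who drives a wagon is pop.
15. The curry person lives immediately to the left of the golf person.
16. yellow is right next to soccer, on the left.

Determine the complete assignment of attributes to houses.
Solution:

House | Music | Vehicle | Sport | Food | Color
----------------------------------------------
  1   | blues | van | chess | pasta | yellow
  2   | classical | sedan | soccer | curry | purple
  3   | jazz | truck | golf | sushi | blue
  4   | pop | wagon | swimming | pizza | red
  5   | rock | coupe | tennis | tacos | green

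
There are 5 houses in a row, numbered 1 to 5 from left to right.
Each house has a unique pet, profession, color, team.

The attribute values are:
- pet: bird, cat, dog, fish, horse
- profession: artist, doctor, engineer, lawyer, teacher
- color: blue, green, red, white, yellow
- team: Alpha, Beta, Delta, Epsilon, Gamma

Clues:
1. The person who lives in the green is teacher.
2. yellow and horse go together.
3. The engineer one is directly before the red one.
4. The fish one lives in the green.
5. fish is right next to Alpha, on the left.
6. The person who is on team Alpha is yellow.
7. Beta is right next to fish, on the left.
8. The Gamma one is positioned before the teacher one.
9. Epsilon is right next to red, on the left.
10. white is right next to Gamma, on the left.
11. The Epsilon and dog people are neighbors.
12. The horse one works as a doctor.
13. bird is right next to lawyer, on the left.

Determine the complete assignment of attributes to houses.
Solution:

House | Pet | Profession | Color | Team
---------------------------------------
  1   | bird | engineer | white | Epsilon
  2   | dog | lawyer | red | Gamma
  3   | cat | artist | blue | Beta
  4   | fish | teacher | green | Delta
  5   | horse | doctor | yellow | Alpha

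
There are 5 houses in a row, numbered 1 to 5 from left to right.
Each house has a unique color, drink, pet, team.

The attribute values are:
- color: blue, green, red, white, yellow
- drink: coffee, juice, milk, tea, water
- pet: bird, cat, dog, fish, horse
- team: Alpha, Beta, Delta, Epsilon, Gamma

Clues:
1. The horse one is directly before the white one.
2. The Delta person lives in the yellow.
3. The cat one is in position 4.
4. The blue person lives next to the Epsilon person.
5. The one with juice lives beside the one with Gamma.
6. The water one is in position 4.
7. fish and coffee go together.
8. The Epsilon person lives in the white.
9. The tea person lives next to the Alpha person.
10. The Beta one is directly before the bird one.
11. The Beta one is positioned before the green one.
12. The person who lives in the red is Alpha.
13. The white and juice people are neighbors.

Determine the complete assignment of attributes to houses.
Solution:

House | Color | Drink | Pet | Team
----------------------------------
  1   | blue | milk | horse | Beta
  2   | white | tea | bird | Epsilon
  3   | red | juice | dog | Alpha
  4   | green | water | cat | Gamma
  5   | yellow | coffee | fish | Delta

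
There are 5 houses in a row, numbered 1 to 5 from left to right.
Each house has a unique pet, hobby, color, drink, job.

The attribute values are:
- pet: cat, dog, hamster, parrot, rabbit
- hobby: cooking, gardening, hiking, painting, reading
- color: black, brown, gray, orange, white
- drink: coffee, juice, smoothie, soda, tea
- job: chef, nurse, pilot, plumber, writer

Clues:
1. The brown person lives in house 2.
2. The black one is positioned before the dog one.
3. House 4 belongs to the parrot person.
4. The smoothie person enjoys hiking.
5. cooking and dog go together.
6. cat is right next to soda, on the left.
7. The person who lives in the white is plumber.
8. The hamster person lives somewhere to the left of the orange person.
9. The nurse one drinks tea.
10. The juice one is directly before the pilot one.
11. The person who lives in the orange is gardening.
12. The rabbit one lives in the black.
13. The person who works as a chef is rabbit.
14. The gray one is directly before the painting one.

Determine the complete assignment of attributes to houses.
Solution:

House | Pet | Hobby | Color | Drink | Job
-----------------------------------------
  1   | cat | reading | gray | juice | writer
  2   | hamster | painting | brown | soda | pilot
  3   | rabbit | hiking | black | smoothie | chef
  4   | parrot | gardening | orange | tea | nurse
  5   | dog | cooking | white | coffee | plumber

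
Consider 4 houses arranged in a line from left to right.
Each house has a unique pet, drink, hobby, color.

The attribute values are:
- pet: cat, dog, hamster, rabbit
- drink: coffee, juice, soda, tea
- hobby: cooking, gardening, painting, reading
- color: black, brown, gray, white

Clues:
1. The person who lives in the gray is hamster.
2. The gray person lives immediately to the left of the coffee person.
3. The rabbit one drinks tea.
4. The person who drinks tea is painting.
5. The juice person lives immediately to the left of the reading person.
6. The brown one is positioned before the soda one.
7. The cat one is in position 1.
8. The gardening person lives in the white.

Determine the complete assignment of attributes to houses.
Solution:

House | Pet | Drink | Hobby | Color
-----------------------------------
  1   | cat | juice | cooking | brown
  2   | hamster | soda | reading | gray
  3   | dog | coffee | gardening | white
  4   | rabbit | tea | painting | black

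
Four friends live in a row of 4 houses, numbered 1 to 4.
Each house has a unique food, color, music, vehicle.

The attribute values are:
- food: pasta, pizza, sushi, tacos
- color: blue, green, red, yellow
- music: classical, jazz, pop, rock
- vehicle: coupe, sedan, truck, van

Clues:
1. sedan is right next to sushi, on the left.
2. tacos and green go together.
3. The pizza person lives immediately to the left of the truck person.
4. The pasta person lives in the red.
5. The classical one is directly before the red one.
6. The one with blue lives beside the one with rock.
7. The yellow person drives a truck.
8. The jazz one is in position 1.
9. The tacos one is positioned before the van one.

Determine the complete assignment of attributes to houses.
Solution:

House | Food | Color | Music | Vehicle
--------------------------------------
  1   | pizza | blue | jazz | sedan
  2   | sushi | yellow | rock | truck
  3   | tacos | green | classical | coupe
  4   | pasta | red | pop | van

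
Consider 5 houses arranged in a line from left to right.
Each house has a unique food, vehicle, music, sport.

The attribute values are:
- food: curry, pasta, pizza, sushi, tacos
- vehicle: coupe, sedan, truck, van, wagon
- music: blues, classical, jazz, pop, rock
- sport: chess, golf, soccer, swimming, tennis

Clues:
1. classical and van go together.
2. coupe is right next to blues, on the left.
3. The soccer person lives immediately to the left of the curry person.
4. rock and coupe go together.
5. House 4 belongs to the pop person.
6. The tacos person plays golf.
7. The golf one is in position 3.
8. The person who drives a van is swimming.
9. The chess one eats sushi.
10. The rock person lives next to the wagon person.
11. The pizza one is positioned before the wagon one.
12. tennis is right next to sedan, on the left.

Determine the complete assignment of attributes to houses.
Solution:

House | Food | Vehicle | Music | Sport
--------------------------------------
  1   | pizza | coupe | rock | soccer
  2   | curry | wagon | blues | tennis
  3   | tacos | sedan | jazz | golf
  4   | sushi | truck | pop | chess
  5   | pasta | van | classical | swimming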